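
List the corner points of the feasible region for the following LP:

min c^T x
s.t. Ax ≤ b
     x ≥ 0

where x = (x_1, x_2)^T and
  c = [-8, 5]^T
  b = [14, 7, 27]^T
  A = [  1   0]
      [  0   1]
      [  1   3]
Each vertex is the intersection of two constraint boundaries that also satisfies all remaining constraints:
  x_1 = 0 and x_2 = 0 → (0, 0)
  x_1 = 14 and x_2 = 0 → (14, 0)
  x_1 = 14 and x_1 + 3x_2 = 27 → (14, 4.333)
  x_2 = 7 and x_1 + 3x_2 = 27 → (6, 7)
  x_2 = 7 and x_1 = 0 → (0, 7)

Vertices: (0, 0), (14, 0), (14, 4.333), (6, 7), (0, 7)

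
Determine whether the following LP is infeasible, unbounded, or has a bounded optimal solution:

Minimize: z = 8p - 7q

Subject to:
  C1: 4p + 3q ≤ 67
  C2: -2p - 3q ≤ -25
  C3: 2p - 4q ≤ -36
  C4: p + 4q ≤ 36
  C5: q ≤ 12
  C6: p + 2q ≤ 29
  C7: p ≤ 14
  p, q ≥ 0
The point (0, 9) satisfies every constraint, so the LP is feasible; the constraints give p ≤ 14 and q ≤ 12, which with p, q ≥ 0 keep the feasible region inside a bounded box. A feasible, bounded LP attains a finite optimum at a vertex.

Evaluating z = 8p - 7q at each vertex:
  (0, 9): z = -63

Bounded optimum: z* = -63 at (0, 9).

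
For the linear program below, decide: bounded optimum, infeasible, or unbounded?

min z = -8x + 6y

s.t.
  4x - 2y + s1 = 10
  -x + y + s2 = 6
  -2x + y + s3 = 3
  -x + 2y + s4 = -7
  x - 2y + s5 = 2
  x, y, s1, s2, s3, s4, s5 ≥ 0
The row x - 2y + s5 = 2 with s5 ≥ 0 requires x - 2y ≤ 2, while the row -x + 2y + s4 = -7 with s4 ≥ 0 is equivalent to x - 2y ≥ 7. Together they would need 7 ≤ x - 2y ≤ 2, which is impossible since 7 > 2. No point satisfies all constraints.

Infeasible: no point satisfies all constraints simultaneously.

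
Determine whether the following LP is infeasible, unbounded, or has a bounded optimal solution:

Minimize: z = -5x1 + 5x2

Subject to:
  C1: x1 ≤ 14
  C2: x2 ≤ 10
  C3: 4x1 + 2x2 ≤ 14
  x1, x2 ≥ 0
The point (3.5, 0) satisfies every constraint, so the LP is feasible; the constraints give x1 ≤ 14 and x2 ≤ 10, which with x1, x2 ≥ 0 keep the feasible region inside a bounded box. A feasible, bounded LP attains a finite optimum at a vertex.

Evaluating z = -5x1 + 5x2 at each vertex:
  (0, 0): z = 0
  (3.5, 0): z = -17.5
  (0, 7): z = 35

Feasible with finite optimum z* = -17.5 at (3.5, 0).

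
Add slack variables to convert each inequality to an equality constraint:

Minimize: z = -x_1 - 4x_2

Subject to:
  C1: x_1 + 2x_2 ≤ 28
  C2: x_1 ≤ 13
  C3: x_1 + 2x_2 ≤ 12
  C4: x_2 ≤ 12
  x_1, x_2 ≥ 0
min z = -x_1 - 4x_2

s.t.
  x_1 + 2x_2 + s1 = 28
  x_1 + s2 = 13
  x_1 + 2x_2 + s3 = 12
  x_2 + s4 = 12
  x_1, x_2, s1, s2, s3, s4 ≥ 0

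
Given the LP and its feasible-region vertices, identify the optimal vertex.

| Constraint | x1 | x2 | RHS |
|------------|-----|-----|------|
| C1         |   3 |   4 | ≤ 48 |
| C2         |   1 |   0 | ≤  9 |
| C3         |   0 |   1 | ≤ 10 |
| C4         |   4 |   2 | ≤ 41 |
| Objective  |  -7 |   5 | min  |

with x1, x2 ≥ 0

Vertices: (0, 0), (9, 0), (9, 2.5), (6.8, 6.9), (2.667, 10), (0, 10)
(9, 0) with z = -63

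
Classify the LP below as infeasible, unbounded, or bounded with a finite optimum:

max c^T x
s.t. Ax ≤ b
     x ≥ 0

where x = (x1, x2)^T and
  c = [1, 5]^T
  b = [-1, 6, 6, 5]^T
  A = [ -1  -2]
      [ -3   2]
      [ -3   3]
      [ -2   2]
Feasible point: (0, 1) satisfies every constraint, so the LP is feasible.
Direction d = (1, 0): for each constraint row a, a·d ≤ 0 —
  (-1)(1) + (-2)(0) = -1 ≤ 0
  (-3)(1) + (2)(0) = -3 ≤ 0
  (-3)(1) + (3)(0) = -3 ≤ 0
  (-2)(1) + (2)(0) = -2 ≤ 0
and d ≥ 0, so (0, 1) + t·d stays feasible for every t ≥ 0. Along this ray z = x1 + 5x2 changes by 1 per unit t, so z → +∞.

Unbounded: there is a feasible ray along which z → +∞.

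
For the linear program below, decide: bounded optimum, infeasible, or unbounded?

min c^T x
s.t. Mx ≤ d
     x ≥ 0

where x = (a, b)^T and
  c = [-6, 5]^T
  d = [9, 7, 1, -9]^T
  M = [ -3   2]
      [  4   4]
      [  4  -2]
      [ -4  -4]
One constraint requires 4a + 4b ≤ 7, while the constraint -4a - 4b ≤ -9 is equivalent to 4a + 4b ≥ 9. Together they would need 9 ≤ 4a + 4b ≤ 7, which is impossible since 9 > 7. No point satisfies all constraints.

The feasible region is empty; the LP is infeasible.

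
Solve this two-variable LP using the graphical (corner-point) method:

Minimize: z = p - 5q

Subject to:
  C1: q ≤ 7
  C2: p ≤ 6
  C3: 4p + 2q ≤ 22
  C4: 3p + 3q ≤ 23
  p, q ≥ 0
Each vertex is the intersection of two constraint boundaries that also satisfies all remaining constraints:
  p = 0 and q = 0 → (0, 0)
  4p + 2q = 22 and q = 0 → (5.5, 0)
  4p + 2q = 22 and 3p + 3q = 23 → (3.333, 4.333)
  q = 7 and 3p + 3q = 23 → (0.6667, 7)
  q = 7 and p = 0 → (0, 7)

Evaluating z = p - 5q at each vertex:
  (0, 0): z = 0
  (5.5, 0): z = 5.5
  (3.333, 4.333): z = -18.33
  (0.6667, 7): z = -34.33
  (0, 7): z = -35

The minimum is at (0, 7) with z = -35.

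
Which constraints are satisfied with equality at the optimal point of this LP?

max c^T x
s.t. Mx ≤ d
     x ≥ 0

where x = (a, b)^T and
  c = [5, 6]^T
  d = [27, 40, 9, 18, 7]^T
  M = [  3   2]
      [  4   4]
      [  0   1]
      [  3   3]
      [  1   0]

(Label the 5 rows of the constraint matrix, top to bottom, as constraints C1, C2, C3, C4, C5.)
Optimal: a = 0, b = 6
Binding: C4, a ≥ 0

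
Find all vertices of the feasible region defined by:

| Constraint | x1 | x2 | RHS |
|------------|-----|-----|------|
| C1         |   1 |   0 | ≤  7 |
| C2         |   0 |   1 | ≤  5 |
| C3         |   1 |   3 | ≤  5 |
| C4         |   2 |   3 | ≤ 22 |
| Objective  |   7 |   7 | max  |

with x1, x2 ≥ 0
Each vertex is the intersection of two constraint boundaries that also satisfies all remaining constraints:
  x1 = 0 and x2 = 0 → (0, 0)
  x1 + 3x2 = 5 and x2 = 0 → (5, 0)
  x1 + 3x2 = 5 and x1 = 0 → (0, 1.667)

Vertices: (0, 0), (5, 0), (0, 1.667)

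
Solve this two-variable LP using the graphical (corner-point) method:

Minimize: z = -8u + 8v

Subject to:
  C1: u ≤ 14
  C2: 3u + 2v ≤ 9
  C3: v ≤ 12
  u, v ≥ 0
u = 3, v = 0, z = -24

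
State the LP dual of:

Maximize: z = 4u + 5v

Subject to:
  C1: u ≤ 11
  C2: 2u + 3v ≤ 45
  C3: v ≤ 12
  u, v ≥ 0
Minimize: z = 11y1 + 45y2 + 12y3

Subject to:
  C1: -y1 - 2y2 ≤ -4
  C2: -3y2 - y3 ≤ -5
  y1, y2, y3 ≥ 0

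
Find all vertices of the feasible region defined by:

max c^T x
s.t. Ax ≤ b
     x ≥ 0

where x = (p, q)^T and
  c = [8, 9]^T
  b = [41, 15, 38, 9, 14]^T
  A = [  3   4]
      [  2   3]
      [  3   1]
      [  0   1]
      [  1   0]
Each vertex is the intersection of two constraint boundaries that also satisfies all remaining constraints:
  p = 0 and q = 0 → (0, 0)
  2p + 3q = 15 and q = 0 → (7.5, 0)
  2p + 3q = 15 and p = 0 → (0, 5)

Vertices: (0, 0), (7.5, 0), (0, 5)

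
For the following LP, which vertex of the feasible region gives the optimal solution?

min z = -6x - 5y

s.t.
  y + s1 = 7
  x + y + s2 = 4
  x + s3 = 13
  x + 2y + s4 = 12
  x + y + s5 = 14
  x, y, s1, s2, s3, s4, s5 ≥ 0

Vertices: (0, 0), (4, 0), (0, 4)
(4, 0) with z = -24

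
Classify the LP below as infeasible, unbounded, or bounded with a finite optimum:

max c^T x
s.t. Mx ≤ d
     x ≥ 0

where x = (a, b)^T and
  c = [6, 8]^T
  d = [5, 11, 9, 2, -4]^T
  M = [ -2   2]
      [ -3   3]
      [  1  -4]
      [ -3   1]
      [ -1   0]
Feasible point: (4, 0) satisfies every constraint, so the LP is feasible.
Direction d = (1, 1): for each constraint row a, a·d ≤ 0 —
  (-2)(1) + (2)(1) = 0 ≤ 0
  (-3)(1) + (3)(1) = 0 ≤ 0
  (1)(1) + (-4)(1) = -3 ≤ 0
  (-3)(1) + (1)(1) = -2 ≤ 0
  (-1)(1) + (0)(1) = -1 ≤ 0
and d ≥ 0, so (4, 0) + t·d stays feasible for every t ≥ 0. Along this ray z = 6a + 8b changes by 14 per unit t, so z → +∞.

Unbounded — the objective can increase without bound over the feasible region.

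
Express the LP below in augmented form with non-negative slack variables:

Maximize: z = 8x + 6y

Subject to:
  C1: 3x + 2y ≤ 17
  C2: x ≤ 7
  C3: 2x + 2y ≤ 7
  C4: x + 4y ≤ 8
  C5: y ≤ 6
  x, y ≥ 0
max z = 8x + 6y

s.t.
  3x + 2y + s1 = 17
  x + s2 = 7
  2x + 2y + s3 = 7
  x + 4y + s4 = 8
  y + s5 = 6
  x, y, s1, s2, s3, s4, s5 ≥ 0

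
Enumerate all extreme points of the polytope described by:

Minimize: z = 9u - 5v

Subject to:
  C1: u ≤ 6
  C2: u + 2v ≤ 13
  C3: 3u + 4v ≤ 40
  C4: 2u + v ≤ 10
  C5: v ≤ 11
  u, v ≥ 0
Each vertex is the intersection of two constraint boundaries that also satisfies all remaining constraints:
  u = 0 and v = 0 → (0, 0)
  2u + v = 10 and v = 0 → (5, 0)
  u + 2v = 13 and 2u + v = 10 → (2.333, 5.333)
  u + 2v = 13 and u = 0 → (0, 6.5)

Vertices: (0, 0), (5, 0), (2.333, 5.333), (0, 6.5)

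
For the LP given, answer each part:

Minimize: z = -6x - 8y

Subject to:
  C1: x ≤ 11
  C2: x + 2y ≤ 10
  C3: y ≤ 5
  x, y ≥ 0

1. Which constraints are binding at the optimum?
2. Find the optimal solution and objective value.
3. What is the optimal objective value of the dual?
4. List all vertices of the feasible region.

1. C2, y ≥ 0
2. x = 10, y = 0, z = -60
3. -60 (by strong duality, equal to the primal optimum)
4. (0, 0), (10, 0), (0, 5)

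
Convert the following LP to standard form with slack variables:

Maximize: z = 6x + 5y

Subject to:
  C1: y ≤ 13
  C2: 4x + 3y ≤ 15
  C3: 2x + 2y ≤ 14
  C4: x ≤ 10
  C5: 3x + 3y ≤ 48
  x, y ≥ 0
max z = 6x + 5y

s.t.
  y + s1 = 13
  4x + 3y + s2 = 15
  2x + 2y + s3 = 14
  x + s4 = 10
  3x + 3y + s5 = 48
  x, y, s1, s2, s3, s4, s5 ≥ 0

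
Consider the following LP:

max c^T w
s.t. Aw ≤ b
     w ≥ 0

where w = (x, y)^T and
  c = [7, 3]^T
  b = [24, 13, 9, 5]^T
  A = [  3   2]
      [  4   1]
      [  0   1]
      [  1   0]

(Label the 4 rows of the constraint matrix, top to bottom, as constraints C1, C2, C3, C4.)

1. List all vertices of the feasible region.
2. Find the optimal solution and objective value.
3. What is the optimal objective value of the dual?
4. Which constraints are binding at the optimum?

1. (0, 0), (3.25, 0), (1, 9), (0, 9)
2. x = 1, y = 9, z = 34
3. 34 (by strong duality, equal to the primal optimum)
4. C2, C3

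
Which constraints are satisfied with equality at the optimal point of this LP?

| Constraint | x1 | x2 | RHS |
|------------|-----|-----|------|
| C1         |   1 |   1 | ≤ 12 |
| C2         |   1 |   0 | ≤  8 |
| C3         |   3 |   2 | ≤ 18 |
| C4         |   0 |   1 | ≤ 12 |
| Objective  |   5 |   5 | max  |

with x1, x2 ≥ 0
Optimal: x1 = 0, x2 = 9
Slack at optimum:
  C1: slack = 3
  C2: slack = 8
  C3: slack = 0 (binding)
  C4: slack = 3
  x1 ≥ 0: x1 = 0 (binding)
  x2 ≥ 0: x2 = 9
Binding constraints: C3, x1 ≥ 0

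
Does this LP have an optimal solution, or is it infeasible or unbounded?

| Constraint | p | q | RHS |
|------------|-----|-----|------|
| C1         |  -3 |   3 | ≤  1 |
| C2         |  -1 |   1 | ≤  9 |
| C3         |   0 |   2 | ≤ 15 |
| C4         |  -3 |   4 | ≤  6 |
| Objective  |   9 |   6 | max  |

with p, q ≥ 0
Feasible point: (0, 0) satisfies every constraint, so the LP is feasible.
Direction d = (1, 0): for each constraint row a, a·d ≤ 0 —
  (-3)(1) + (3)(0) = -3 ≤ 0
  (-1)(1) + (1)(0) = -1 ≤ 0
  (0)(1) + (2)(0) = 0 ≤ 0
  (-3)(1) + (4)(0) = -3 ≤ 0
and d ≥ 0, so (0, 0) + t·d stays feasible for every t ≥ 0. Along this ray z = 9p + 6q changes by 9 per unit t, so z → +∞.

Unbounded — the objective can increase without bound over the feasible region.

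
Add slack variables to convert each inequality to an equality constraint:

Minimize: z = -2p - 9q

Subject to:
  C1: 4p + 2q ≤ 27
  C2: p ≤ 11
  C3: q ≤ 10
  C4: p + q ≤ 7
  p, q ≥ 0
min z = -2p - 9q

s.t.
  4p + 2q + s1 = 27
  p + s2 = 11
  q + s3 = 10
  p + q + s4 = 7
  p, q, s1, s2, s3, s4 ≥ 0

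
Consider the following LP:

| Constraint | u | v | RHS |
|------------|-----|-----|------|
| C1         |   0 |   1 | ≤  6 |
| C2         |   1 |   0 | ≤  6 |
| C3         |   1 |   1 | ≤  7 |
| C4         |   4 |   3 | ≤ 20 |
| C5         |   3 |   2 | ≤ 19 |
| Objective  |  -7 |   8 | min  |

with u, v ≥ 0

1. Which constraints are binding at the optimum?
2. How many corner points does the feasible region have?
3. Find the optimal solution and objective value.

1. C4, v ≥ 0
2. 4
3. u = 5, v = 0, z = -35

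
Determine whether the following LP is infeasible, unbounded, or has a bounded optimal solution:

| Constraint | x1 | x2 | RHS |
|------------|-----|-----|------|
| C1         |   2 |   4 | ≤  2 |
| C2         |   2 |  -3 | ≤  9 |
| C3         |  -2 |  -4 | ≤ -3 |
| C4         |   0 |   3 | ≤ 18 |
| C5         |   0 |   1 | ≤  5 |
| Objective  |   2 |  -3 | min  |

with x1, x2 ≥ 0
C1 requires 2x1 + 4x2 ≤ 2, while C3 (-2x1 - 4x2 ≤ -3) is equivalent to 2x1 + 4x2 ≥ 3. Together they would need 3 ≤ 2x1 + 4x2 ≤ 2, which is impossible since 3 > 2. No point satisfies all constraints.

Infeasible: no point satisfies all constraints simultaneously.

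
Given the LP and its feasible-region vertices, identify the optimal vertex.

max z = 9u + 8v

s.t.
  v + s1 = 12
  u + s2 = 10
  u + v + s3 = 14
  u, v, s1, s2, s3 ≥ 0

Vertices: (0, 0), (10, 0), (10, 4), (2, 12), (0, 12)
Evaluating z = 9u + 8v at each vertex:
  (0, 0): z = 0
  (10, 0): z = 90
  (10, 4): z = 122
  (2, 12): z = 114
  (0, 12): z = 96

The largest value is z = 122, attained at (10, 4).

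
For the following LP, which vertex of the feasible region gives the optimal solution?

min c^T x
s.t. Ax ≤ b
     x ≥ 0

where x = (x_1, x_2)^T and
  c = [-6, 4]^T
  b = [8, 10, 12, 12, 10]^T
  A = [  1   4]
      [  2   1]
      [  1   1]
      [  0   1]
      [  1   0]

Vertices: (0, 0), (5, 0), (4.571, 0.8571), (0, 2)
Evaluating z = -6x_1 + 4x_2 at each vertex:
  (0, 0): z = 0
  (5, 0): z = -30
  (4.571, 0.8571): z = -24
  (0, 2): z = 8

The smallest value is z = -30, attained at (5, 0).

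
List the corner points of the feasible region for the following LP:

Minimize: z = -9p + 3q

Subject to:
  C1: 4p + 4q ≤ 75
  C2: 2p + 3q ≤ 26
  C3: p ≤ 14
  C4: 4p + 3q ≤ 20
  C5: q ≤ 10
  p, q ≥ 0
Each vertex is the intersection of two constraint boundaries that also satisfies all remaining constraints:
  p = 0 and q = 0 → (0, 0)
  4p + 3q = 20 and q = 0 → (5, 0)
  4p + 3q = 20 and p = 0 → (0, 6.667)

Vertices: (0, 0), (5, 0), (0, 6.667)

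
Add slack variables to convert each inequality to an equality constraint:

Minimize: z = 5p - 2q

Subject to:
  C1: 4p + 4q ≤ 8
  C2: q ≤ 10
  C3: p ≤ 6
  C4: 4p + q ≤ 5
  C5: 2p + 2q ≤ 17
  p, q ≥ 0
min z = 5p - 2q

s.t.
  4p + 4q + s1 = 8
  q + s2 = 10
  p + s3 = 6
  4p + q + s4 = 5
  2p + 2q + s5 = 17
  p, q, s1, s2, s3, s4, s5 ≥ 0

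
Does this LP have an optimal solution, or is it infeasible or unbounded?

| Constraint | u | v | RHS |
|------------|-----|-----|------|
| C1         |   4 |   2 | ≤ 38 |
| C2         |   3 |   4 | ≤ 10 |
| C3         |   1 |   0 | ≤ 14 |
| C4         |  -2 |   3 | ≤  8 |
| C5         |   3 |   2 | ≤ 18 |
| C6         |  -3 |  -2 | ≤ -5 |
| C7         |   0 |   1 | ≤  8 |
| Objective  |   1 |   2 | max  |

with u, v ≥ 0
The point (0, 2.5) satisfies every constraint, so the LP is feasible; the constraints give u ≤ 14 and v ≤ 8, which with u, v ≥ 0 keep the feasible region inside a bounded box. A feasible, bounded LP attains a finite optimum at a vertex.

Evaluating z = u + 2v at each vertex:
  (1.667, 0): z = 1.667
  (3.333, 0): z = 3.333
  (0, 2.5): z = 5

Bounded optimum: z* = 5 at (0, 2.5).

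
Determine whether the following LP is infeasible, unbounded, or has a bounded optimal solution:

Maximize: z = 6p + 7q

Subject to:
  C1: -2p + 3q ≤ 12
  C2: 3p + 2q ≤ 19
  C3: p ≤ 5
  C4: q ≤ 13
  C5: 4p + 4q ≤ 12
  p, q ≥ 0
The point (0, 3) satisfies every constraint, so the LP is feasible; the constraints give p ≤ 5 and q ≤ 13, which with p, q ≥ 0 keep the feasible region inside a bounded box. A feasible, bounded LP attains a finite optimum at a vertex.

Bounded optimum: z* = 21 at (0, 3).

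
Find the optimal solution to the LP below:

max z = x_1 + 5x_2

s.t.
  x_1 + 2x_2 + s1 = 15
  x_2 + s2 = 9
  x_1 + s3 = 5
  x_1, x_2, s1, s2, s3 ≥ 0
Each vertex is the intersection of two constraint boundaries that also satisfies all remaining constraints:
  x_1 = 0 and x_2 = 0 → (0, 0)
  x_1 = 5 and x_2 = 0 → (5, 0)
  x_1 + 2x_2 = 15 and x_1 = 5 → (5, 5)
  x_1 + 2x_2 = 15 and x_1 = 0 → (0, 7.5)

Evaluating z = x_1 + 5x_2 at each vertex:
  (0, 0): z = 0
  (5, 0): z = 5
  (5, 5): z = 30
  (0, 7.5): z = 37.5

The maximum is at (0, 7.5) with z = 37.5.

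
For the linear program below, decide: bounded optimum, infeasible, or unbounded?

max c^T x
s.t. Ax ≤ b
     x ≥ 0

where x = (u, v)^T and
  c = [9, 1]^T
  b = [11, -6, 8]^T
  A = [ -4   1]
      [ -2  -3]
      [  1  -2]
Feasible point: (0, 2) satisfies every constraint, so the LP is feasible.
Direction d = (1, 1): for each constraint row a, a·d ≤ 0 —
  (-4)(1) + (1)(1) = -3 ≤ 0
  (-2)(1) + (-3)(1) = -5 ≤ 0
  (1)(1) + (-2)(1) = -1 ≤ 0
and d ≥ 0, so (0, 2) + t·d stays feasible for every t ≥ 0. Along this ray z = 9u + v changes by 10 per unit t, so z → +∞.

The LP is unbounded; z can be made arbitrarily large.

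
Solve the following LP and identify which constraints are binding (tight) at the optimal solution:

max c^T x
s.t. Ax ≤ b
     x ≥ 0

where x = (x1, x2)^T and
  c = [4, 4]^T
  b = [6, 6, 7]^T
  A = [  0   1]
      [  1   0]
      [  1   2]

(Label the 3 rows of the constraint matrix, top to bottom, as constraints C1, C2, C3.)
Optimal: x1 = 6, x2 = 0.5
Slack at optimum:
  C1: slack = 5.5
  C2: slack = 0 (binding)
  C3: slack = 0 (binding)
  x1 ≥ 0: x1 = 6
  x2 ≥ 0: x2 = 0.5
Binding constraints: C2, C3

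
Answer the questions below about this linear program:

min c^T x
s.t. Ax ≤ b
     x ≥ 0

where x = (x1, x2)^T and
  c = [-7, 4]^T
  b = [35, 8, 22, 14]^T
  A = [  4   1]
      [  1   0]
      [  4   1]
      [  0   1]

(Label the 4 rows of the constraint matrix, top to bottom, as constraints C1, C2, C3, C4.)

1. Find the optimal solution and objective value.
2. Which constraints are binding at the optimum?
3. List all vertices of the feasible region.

1. x1 = 5.5, x2 = 0, z = -38.5
2. C3, x2 ≥ 0
3. (0, 0), (5.5, 0), (2, 14), (0, 14)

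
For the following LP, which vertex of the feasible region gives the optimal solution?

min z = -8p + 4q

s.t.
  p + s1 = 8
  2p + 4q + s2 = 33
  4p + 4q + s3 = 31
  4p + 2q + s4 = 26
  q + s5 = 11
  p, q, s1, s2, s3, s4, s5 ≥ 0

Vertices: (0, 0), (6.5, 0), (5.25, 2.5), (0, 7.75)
Evaluating z = -8p + 4q at each vertex:
  (0, 0): z = 0
  (6.5, 0): z = -52
  (5.25, 2.5): z = -32
  (0, 7.75): z = 31

The smallest value is z = -52, attained at (6.5, 0).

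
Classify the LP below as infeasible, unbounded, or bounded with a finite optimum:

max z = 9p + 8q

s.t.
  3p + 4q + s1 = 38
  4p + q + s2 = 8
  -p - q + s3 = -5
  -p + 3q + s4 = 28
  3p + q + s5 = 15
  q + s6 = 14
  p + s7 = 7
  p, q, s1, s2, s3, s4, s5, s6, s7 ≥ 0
The point (0, 8) satisfies every constraint, so the LP is feasible; the constraints give p ≤ 7 and q ≤ 14, which with p, q ≥ 0 keep the feasible region inside a bounded box. A feasible, bounded LP attains a finite optimum at a vertex.

Bounded optimum: z* = 64 at (0, 8).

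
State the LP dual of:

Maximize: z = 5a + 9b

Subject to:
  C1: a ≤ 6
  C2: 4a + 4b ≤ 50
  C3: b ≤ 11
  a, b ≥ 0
Minimize: z = 6y1 + 50y2 + 11y3

Subject to:
  C1: -y1 - 4y2 ≤ -5
  C2: -4y2 - y3 ≤ -9
  y1, y2, y3 ≥ 0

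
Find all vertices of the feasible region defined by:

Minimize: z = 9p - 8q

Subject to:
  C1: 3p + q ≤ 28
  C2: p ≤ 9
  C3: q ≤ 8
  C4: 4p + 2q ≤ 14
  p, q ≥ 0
Each vertex is the intersection of two constraint boundaries that also satisfies all remaining constraints:
  p = 0 and q = 0 → (0, 0)
  4p + 2q = 14 and q = 0 → (3.5, 0)
  4p + 2q = 14 and p = 0 → (0, 7)

Vertices: (0, 0), (3.5, 0), (0, 7)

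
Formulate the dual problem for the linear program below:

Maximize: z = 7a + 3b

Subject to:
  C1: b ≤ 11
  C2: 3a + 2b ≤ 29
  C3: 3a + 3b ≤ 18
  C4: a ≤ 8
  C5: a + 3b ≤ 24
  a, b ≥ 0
Minimize: z = 11y1 + 29y2 + 18y3 + 8y4 + 24y5

Subject to:
  C1: -3y2 - 3y3 - y4 - y5 ≤ -7
  C2: -y1 - 2y2 - 3y3 - 3y5 ≤ -3
  y1, y2, y3, y4, y5 ≥ 0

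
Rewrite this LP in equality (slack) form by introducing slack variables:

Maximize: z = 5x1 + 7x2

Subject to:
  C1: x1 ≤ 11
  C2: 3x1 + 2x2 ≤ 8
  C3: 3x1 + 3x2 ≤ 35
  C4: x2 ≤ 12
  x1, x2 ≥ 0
max z = 5x1 + 7x2

s.t.
  x1 + s1 = 11
  3x1 + 2x2 + s2 = 8
  3x1 + 3x2 + s3 = 35
  x2 + s4 = 12
  x1, x2, s1, s2, s3, s4 ≥ 0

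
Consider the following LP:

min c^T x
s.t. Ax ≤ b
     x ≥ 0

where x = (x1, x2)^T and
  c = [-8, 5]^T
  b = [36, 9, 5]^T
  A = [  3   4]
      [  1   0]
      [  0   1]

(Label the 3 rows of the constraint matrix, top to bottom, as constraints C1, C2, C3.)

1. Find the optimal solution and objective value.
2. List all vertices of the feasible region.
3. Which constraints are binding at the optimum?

1. x1 = 9, x2 = 0, z = -72
2. (0, 0), (9, 0), (9, 2.25), (5.333, 5), (0, 5)
3. C2, x2 ≥ 0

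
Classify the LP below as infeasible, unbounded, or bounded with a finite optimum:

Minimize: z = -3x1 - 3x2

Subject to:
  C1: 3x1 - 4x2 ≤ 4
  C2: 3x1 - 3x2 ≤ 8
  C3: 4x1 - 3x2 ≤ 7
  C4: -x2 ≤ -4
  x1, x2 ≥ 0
Feasible point: (0, 4) satisfies every constraint, so the LP is feasible.
Direction d = (0, 1): for each constraint row a, a·d ≤ 0 —
  (3)(0) + (-4)(1) = -4 ≤ 0
  (3)(0) + (-3)(1) = -3 ≤ 0
  (4)(0) + (-3)(1) = -3 ≤ 0
  (0)(0) + (-1)(1) = -1 ≤ 0
and d ≥ 0, so (0, 4) + t·d stays feasible for every t ≥ 0. Along this ray z = -3x1 - 3x2 changes by -3 per unit t, so z → −∞.

Unbounded: there is a feasible ray along which z → −∞.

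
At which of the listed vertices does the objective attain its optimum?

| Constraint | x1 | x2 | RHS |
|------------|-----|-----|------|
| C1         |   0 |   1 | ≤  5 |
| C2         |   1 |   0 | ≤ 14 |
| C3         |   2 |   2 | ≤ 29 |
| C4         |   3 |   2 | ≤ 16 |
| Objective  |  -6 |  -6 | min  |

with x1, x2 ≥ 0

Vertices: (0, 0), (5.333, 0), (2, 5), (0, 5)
Evaluating z = -6x1 - 6x2 at each vertex:
  (0, 0): z = 0
  (5.333, 0): z = -32
  (2, 5): z = -42
  (0, 5): z = -30

The smallest value is z = -42, attained at (2, 5).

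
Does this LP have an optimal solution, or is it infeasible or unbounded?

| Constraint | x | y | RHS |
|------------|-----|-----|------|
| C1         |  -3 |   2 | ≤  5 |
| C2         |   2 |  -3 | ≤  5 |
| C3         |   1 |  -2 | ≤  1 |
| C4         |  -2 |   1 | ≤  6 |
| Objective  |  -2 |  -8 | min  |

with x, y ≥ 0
Feasible point: (0, 0) satisfies every constraint, so the LP is feasible.
Direction d = (1, 1): for each constraint row a, a·d ≤ 0 —
  (-3)(1) + (2)(1) = -1 ≤ 0
  (2)(1) + (-3)(1) = -1 ≤ 0
  (1)(1) + (-2)(1) = -1 ≤ 0
  (-2)(1) + (1)(1) = -1 ≤ 0
and d ≥ 0, so (0, 0) + t·d stays feasible for every t ≥ 0. Along this ray z = -2x - 8y changes by -10 per unit t, so z → −∞.

Unbounded: there is a feasible ray along which z → −∞.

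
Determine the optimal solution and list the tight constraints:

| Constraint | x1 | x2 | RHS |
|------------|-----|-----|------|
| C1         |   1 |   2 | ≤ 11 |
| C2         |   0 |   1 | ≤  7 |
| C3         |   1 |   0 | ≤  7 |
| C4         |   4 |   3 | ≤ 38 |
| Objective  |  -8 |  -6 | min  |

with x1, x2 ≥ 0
Optimal: x1 = 7, x2 = 2
Slack at optimum:
  C1: slack = 0 (binding)
  C2: slack = 5
  C3: slack = 0 (binding)
  C4: slack = 4
  x1 ≥ 0: x1 = 7
  x2 ≥ 0: x2 = 2
Binding constraints: C1, C3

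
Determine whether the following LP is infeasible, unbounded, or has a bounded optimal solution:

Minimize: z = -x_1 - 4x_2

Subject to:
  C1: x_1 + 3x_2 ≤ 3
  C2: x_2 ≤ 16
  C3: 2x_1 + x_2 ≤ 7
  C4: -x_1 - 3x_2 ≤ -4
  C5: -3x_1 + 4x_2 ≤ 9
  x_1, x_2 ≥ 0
C1 requires x_1 + 3x_2 ≤ 3, while C4 (-x_1 - 3x_2 ≤ -4) is equivalent to x_1 + 3x_2 ≥ 4. Together they would need 4 ≤ x_1 + 3x_2 ≤ 3, which is impossible since 4 > 3. No point satisfies all constraints.

Infeasible — the constraint set is empty.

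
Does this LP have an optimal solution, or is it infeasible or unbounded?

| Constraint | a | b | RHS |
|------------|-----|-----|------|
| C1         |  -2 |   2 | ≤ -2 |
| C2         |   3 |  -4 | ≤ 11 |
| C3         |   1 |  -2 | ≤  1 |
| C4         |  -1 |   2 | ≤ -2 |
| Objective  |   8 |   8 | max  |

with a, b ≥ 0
C3 requires a - 2b ≤ 1, while C4 (-a + 2b ≤ -2) is equivalent to a - 2b ≥ 2. Together they would need 2 ≤ a - 2b ≤ 1, which is impossible since 2 > 1. No point satisfies all constraints.

The feasible region is empty; the LP is infeasible.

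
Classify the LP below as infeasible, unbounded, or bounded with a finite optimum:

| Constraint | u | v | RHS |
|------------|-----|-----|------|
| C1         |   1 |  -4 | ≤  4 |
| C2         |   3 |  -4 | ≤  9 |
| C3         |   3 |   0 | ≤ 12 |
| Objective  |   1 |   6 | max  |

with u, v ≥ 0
Feasible point: (0, 0) satisfies every constraint, so the LP is feasible.
Direction d = (0, 1): for each constraint row a, a·d ≤ 0 —
  (1)(0) + (-4)(1) = -4 ≤ 0
  (3)(0) + (-4)(1) = -4 ≤ 0
  (3)(0) + (0)(1) = 0 ≤ 0
and d ≥ 0, so (0, 0) + t·d stays feasible for every t ≥ 0. Along this ray z = u + 6v changes by 6 per unit t, so z → +∞.

The LP is unbounded; z can be made arbitrarily large.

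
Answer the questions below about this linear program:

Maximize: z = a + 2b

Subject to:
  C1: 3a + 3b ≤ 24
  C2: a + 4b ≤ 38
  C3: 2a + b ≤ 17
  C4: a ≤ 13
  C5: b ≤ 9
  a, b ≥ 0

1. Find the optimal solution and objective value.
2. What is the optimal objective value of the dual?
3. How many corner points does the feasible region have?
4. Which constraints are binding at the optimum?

1. a = 0, b = 8, z = 16
2. 16 (by strong duality, equal to the primal optimum)
3. 3
4. C1, a ≥ 0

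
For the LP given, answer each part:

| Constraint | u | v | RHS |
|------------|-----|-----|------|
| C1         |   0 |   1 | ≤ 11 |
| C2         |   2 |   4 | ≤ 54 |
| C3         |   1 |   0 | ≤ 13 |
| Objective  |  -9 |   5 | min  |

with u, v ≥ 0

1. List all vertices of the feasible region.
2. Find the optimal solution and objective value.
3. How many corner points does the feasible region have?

1. (0, 0), (13, 0), (13, 7), (5, 11), (0, 11)
2. u = 13, v = 0, z = -117
3. 5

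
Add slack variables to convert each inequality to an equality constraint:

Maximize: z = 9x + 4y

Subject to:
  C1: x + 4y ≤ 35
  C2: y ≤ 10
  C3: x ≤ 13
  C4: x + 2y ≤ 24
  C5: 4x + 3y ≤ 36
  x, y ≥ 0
max z = 9x + 4y

s.t.
  x + 4y + s1 = 35
  y + s2 = 10
  x + s3 = 13
  x + 2y + s4 = 24
  4x + 3y + s5 = 36
  x, y, s1, s2, s3, s4, s5 ≥ 0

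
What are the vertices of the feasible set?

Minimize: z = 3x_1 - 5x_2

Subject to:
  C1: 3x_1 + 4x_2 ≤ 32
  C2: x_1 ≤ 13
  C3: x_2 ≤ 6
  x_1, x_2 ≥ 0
Each vertex is the intersection of two constraint boundaries that also satisfies all remaining constraints:
  x_1 = 0 and x_2 = 0 → (0, 0)
  3x_1 + 4x_2 = 32 and x_2 = 0 → (10.67, 0)
  3x_1 + 4x_2 = 32 and x_2 = 6 → (2.667, 6)
  x_2 = 6 and x_1 = 0 → (0, 6)

Vertices: (0, 0), (10.67, 0), (2.667, 6), (0, 6)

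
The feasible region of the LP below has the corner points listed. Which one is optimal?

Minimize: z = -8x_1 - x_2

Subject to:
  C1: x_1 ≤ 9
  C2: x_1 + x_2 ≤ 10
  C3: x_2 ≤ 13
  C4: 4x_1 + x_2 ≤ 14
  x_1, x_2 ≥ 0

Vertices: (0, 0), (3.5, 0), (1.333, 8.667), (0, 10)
Evaluating z = -8x_1 - x_2 at each vertex:
  (0, 0): z = 0
  (3.5, 0): z = -28
  (1.333, 8.667): z = -19.33
  (0, 10): z = -10

The smallest value is z = -28, attained at (3.5, 0).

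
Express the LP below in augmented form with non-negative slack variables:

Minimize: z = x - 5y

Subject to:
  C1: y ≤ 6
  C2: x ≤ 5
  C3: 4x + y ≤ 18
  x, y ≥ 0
min z = x - 5y

s.t.
  y + s1 = 6
  x + s2 = 5
  4x + y + s3 = 18
  x, y, s1, s2, s3 ≥ 0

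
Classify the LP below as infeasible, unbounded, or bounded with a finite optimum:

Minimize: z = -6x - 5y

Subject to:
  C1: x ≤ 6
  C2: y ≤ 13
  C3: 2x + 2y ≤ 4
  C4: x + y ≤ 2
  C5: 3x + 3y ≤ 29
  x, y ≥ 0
The point (2, 0) satisfies every constraint, so the LP is feasible; the constraints give x ≤ 6 and y ≤ 13, which with x, y ≥ 0 keep the feasible region inside a bounded box. A feasible, bounded LP attains a finite optimum at a vertex.

Feasible with finite optimum z* = -12 at (2, 0).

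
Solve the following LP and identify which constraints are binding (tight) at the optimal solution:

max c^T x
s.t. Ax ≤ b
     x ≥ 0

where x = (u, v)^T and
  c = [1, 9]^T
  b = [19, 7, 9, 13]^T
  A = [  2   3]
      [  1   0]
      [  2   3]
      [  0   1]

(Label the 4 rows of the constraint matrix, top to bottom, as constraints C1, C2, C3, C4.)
Optimal: u = 0, v = 3
Slack at optimum:
  C1: slack = 10
  C2: slack = 7
  C3: slack = 0 (binding)
  C4: slack = 10
  u ≥ 0: u = 0 (binding)
  v ≥ 0: v = 3
Binding constraints: C3, u ≥ 0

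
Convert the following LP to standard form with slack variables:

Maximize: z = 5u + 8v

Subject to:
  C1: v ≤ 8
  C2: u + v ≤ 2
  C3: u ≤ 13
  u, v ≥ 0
max z = 5u + 8v

s.t.
  v + s1 = 8
  u + v + s2 = 2
  u + s3 = 13
  u, v, s1, s2, s3 ≥ 0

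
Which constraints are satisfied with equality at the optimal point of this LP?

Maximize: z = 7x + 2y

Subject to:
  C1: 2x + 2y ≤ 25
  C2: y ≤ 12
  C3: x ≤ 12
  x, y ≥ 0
Optimal: x = 12, y = 0.5
Binding: C1, C3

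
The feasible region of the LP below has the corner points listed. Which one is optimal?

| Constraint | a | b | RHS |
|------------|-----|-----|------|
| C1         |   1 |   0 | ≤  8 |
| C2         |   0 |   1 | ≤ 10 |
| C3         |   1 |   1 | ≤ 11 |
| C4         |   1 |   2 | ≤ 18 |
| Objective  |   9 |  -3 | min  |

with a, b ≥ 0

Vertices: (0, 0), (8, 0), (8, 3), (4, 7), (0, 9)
(0, 9) with z = -27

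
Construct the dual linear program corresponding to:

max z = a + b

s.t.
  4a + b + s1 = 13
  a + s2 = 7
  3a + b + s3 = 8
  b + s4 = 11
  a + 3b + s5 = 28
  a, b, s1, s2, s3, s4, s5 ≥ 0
Minimize: z = 13y1 + 7y2 + 8y3 + 11y4 + 28y5

Subject to:
  C1: -4y1 - y2 - 3y3 - y5 ≤ -1
  C2: -y1 - y3 - y4 - 3y5 ≤ -1
  y1, y2, y3, y4, y5 ≥ 0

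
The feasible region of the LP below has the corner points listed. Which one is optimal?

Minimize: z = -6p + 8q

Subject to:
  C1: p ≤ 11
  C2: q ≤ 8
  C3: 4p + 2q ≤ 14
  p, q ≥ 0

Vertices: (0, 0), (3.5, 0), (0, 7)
(3.5, 0) with z = -21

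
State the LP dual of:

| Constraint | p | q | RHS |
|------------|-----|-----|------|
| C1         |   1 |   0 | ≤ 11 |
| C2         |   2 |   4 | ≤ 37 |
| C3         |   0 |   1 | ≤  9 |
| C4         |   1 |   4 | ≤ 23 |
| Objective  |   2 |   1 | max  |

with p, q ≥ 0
Minimize: z = 11y1 + 37y2 + 9y3 + 23y4

Subject to:
  C1: -y1 - 2y2 - y4 ≤ -2
  C2: -4y2 - y3 - 4y4 ≤ -1
  y1, y2, y3, y4 ≥ 0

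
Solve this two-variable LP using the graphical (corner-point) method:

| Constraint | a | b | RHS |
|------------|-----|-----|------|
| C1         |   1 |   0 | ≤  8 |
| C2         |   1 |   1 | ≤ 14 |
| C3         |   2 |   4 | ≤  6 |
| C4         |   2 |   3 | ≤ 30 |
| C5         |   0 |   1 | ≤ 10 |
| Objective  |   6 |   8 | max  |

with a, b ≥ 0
Each vertex is the intersection of two constraint boundaries that also satisfies all remaining constraints:
  a = 0 and b = 0 → (0, 0)
  2a + 4b = 6 and b = 0 → (3, 0)
  2a + 4b = 6 and a = 0 → (0, 1.5)

Evaluating z = 6a + 8b at each vertex:
  (0, 0): z = 0
  (3, 0): z = 18
  (0, 1.5): z = 12

The maximum is at (3, 0) with z = 18.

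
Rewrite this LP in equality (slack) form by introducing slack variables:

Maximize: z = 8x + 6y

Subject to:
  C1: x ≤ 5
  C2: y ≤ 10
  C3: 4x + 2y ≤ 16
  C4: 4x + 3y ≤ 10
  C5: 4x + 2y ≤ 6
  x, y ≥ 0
max z = 8x + 6y

s.t.
  x + s1 = 5
  y + s2 = 10
  4x + 2y + s3 = 16
  4x + 3y + s4 = 10
  4x + 2y + s5 = 6
  x, y, s1, s2, s3, s4, s5 ≥ 0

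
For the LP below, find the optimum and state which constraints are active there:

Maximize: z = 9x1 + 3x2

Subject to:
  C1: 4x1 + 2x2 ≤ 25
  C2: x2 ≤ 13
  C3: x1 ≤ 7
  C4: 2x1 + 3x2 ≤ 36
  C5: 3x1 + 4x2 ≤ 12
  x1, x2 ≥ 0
Optimal: x1 = 4, x2 = 0
Binding: C5, x2 ≥ 0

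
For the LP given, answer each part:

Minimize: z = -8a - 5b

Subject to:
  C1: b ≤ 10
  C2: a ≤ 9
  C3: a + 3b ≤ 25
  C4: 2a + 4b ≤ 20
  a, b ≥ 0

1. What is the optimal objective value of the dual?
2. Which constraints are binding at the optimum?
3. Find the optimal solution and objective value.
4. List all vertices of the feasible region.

1. -74.5 (by strong duality, equal to the primal optimum)
2. C2, C4
3. a = 9, b = 0.5, z = -74.5
4. (0, 0), (9, 0), (9, 0.5), (0, 5)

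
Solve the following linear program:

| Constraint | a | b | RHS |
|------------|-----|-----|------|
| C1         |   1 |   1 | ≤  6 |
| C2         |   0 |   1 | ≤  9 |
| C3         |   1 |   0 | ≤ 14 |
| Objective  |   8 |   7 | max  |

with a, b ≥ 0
Each vertex is the intersection of two constraint boundaries that also satisfies all remaining constraints:
  a = 0 and b = 0 → (0, 0)
  a + b = 6 and b = 0 → (6, 0)
  a + b = 6 and a = 0 → (0, 6)

Evaluating z = 8a + 7b at each vertex:
  (0, 0): z = 0
  (6, 0): z = 48
  (0, 6): z = 42

The maximum is at (6, 0) with z = 48.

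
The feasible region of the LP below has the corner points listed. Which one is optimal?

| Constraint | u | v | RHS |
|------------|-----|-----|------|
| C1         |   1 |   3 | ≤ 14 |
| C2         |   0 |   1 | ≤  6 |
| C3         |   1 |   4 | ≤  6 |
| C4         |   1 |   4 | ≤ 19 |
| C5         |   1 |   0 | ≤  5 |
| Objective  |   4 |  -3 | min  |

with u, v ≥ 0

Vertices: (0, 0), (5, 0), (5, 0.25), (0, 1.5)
Evaluating z = 4u - 3v at each vertex:
  (0, 0): z = 0
  (5, 0): z = 20
  (5, 0.25): z = 19.25
  (0, 1.5): z = -4.5

The smallest value is z = -4.5, attained at (0, 1.5).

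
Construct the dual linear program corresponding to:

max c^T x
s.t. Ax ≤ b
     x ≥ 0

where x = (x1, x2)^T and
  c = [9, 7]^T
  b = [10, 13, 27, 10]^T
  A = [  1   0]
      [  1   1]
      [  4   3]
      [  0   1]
Minimize: z = 10y1 + 13y2 + 27y3 + 10y4

Subject to:
  C1: -y1 - y2 - 4y3 ≤ -9
  C2: -y2 - 3y3 - y4 ≤ -7
  y1, y2, y3, y4 ≥ 0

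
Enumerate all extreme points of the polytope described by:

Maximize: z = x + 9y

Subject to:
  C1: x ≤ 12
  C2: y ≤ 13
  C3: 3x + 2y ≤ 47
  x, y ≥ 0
Each vertex is the intersection of two constraint boundaries that also satisfies all remaining constraints:
  x = 0 and y = 0 → (0, 0)
  x = 12 and y = 0 → (12, 0)
  x = 12 and 3x + 2y = 47 → (12, 5.5)
  y = 13 and 3x + 2y = 47 → (7, 13)
  y = 13 and x = 0 → (0, 13)

Vertices: (0, 0), (12, 0), (12, 5.5), (7, 13), (0, 13)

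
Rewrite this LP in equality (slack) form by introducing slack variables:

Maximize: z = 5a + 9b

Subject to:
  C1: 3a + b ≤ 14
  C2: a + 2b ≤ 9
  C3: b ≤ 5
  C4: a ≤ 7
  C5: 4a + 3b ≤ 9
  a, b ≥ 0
max z = 5a + 9b

s.t.
  3a + b + s1 = 14
  a + 2b + s2 = 9
  b + s3 = 5
  a + s4 = 7
  4a + 3b + s5 = 9
  a, b, s1, s2, s3, s4, s5 ≥ 0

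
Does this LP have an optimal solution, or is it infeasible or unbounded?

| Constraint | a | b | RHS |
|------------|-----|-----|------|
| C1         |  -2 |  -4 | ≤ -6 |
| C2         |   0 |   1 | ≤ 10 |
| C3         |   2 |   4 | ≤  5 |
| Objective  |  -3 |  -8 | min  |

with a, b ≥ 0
C3 requires 2a + 4b ≤ 5, while C1 (-2a - 4b ≤ -6) is equivalent to 2a + 4b ≥ 6. Together they would need 6 ≤ 2a + 4b ≤ 5, which is impossible since 6 > 5. No point satisfies all constraints.

Infeasible: no point satisfies all constraints simultaneously.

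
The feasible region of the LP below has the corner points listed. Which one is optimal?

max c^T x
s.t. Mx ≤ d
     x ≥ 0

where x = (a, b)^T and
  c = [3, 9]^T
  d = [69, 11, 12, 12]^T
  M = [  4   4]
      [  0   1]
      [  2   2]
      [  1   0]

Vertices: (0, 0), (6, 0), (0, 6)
Evaluating z = 3a + 9b at each vertex:
  (0, 0): z = 0
  (6, 0): z = 18
  (0, 6): z = 54

The largest value is z = 54, attained at (0, 6).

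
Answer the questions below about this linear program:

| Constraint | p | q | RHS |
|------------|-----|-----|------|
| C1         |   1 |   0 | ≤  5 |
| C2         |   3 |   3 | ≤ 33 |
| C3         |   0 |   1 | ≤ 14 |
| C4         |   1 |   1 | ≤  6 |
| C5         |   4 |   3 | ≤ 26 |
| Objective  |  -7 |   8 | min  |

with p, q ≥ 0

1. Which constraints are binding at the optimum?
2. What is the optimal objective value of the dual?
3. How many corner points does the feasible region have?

1. C1, q ≥ 0
2. -35 (by strong duality, equal to the primal optimum)
3. 4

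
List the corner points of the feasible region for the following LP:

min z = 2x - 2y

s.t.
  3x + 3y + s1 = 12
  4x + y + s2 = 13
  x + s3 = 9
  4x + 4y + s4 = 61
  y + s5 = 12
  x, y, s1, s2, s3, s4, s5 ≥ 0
Each vertex is the intersection of two constraint boundaries that also satisfies all remaining constraints:
  x = 0 and y = 0 → (0, 0)
  4x + y = 13 and y = 0 → (3.25, 0)
  3x + 3y = 12 and 4x + y = 13 → (3, 1)
  3x + 3y = 12 and x = 0 → (0, 4)

Vertices: (0, 0), (3.25, 0), (3, 1), (0, 4)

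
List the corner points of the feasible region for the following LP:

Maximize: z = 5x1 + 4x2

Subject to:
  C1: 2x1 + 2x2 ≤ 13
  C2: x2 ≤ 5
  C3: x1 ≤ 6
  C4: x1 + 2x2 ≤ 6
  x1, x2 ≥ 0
Each vertex is the intersection of two constraint boundaries that also satisfies all remaining constraints:
  x1 = 0 and x2 = 0 → (0, 0)
  x1 = 6 and x1 + 2x2 = 6 → (6, 0)
  x1 + 2x2 = 6 and x1 = 0 → (0, 3)

Vertices: (0, 0), (6, 0), (0, 3)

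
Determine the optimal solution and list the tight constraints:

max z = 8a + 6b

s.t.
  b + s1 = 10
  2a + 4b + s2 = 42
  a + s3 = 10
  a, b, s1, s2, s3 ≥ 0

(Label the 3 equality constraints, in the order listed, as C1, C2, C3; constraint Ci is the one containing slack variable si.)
Optimal: a = 10, b = 5.5
Binding: C2, C3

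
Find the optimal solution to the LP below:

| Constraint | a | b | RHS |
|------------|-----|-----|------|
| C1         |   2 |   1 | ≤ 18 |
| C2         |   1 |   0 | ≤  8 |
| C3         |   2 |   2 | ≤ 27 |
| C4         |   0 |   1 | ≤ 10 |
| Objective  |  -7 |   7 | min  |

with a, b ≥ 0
Each vertex is the intersection of two constraint boundaries that also satisfies all remaining constraints:
  a = 0 and b = 0 → (0, 0)
  a = 8 and b = 0 → (8, 0)
  2a + b = 18 and a = 8 → (8, 2)
  2a + b = 18 and 2a + 2b = 27 → (4.5, 9)
  2a + 2b = 27 and b = 10 → (3.5, 10)
  b = 10 and a = 0 → (0, 10)

Evaluating z = -7a + 7b at each vertex:
  (0, 0): z = 0
  (8, 0): z = -56
  (8, 2): z = -42
  (4.5, 9): z = 31.5
  (3.5, 10): z = 45.5
  (0, 10): z = 70

The minimum is at (8, 0) with z = -56.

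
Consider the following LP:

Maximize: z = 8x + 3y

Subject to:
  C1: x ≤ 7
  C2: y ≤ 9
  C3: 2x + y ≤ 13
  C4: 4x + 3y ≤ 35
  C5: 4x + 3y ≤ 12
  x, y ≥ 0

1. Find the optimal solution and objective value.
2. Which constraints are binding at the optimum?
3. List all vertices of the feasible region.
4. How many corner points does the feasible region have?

1. x = 3, y = 0, z = 24
2. C5, y ≥ 0
3. (0, 0), (3, 0), (0, 4)
4. 3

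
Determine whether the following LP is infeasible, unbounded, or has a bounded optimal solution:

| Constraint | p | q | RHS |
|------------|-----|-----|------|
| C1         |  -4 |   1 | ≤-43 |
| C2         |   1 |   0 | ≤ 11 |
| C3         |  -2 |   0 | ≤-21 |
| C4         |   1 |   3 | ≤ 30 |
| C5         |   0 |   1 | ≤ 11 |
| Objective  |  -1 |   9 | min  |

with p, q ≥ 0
The point (11, 0) satisfies every constraint, so the LP is feasible; the constraints give p ≤ 11 and q ≤ 11, which with p, q ≥ 0 keep the feasible region inside a bounded box. A feasible, bounded LP attains a finite optimum at a vertex.

Evaluating z = -p + 9q at each vertex:
  (10.75, 0): z = -10.75
  (11, 0): z = -11
  (11, 1): z = -2

Bounded optimum: z* = -11 at (11, 0).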